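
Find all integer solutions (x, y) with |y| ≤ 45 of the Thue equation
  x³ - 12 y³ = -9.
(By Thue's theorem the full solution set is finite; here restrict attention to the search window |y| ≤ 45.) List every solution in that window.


The equation is x³ - 12y³ = -9. For fixed y, x³ = 12·y³ − 9, so a solution requires the RHS to be a perfect cube.
Strategy: iterate y from -45 to 45, compute RHS = 12·y³ − 9, and check whether it is a (positive or negative) perfect cube.
Check small values of y:
  y = 0: RHS = -9 is not a perfect cube.
  y = 1: RHS = 3 is not a perfect cube.
  y = -1: RHS = -21 is not a perfect cube.
  y = 2: RHS = 87 is not a perfect cube.
  y = -2: RHS = -105 is not a perfect cube.
  y = 3: RHS = 315 is not a perfect cube.
  y = -3: RHS = -333 is not a perfect cube.
Continuing the search up to |y| = 45 finds no solutions either.
No (x, y) in the scanned range satisfies the equation.

No integer solutions with |y| ≤ 45.


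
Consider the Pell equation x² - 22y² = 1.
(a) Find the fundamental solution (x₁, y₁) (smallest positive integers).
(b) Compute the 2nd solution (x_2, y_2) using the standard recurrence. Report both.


Step 1: Find the fundamental solution (x₁, y₁) of x² - 22y² = 1.
  Expand √22 as a continued fraction. a₀ = ⌊√22⌋ = 4; iterate m_{k+1} = d_k·a_k − m_k, d_{k+1} = (22 − m_{k+1}²)/d_k, a_{k+1} = ⌊(a₀ + m_{k+1})/d_{k+1}⌋ (starting m₀ = 0, d₀ = 1), with convergents p_k = a_k·p_{k-1} + p_{k-2}, q_k = a_k·q_{k-1} + q_{k-2} (p₋₁ = 1, q₋₁ = 0):
  k = 0: a₀ = 4; p₀/q₀ = 4/1; p₀² − 22·q₀² = 16 − 22 = -6.
  k = 1: m = 4, d = 6, a = ⌊(4 + 4)/6⌋ = 1; p/q = (1·4 + 1)/(1·1 + 0) = 5/1; p² − 22·q² = 25 − 22 = 3.
  k = 2: m = 2, d = 3, a = ⌊(4 + 2)/3⌋ = 2; p/q = (2·5 + 4)/(2·1 + 1) = 14/3; p² − 22·q² = 196 − 198 = -2.
  k = 3: m = 4, d = 2, a = ⌊(4 + 4)/2⌋ = 4; p/q = (4·14 + 5)/(4·3 + 1) = 61/13; p² − 22·q² = 3721 − 3718 = 3.
  k = 4: m = 4, d = 3, a = ⌊(4 + 4)/3⌋ = 2; p/q = (2·61 + 14)/(2·13 + 3) = 136/29; p² − 22·q² = 18496 − 18502 = -6.
  k = 5: m = 2, d = 6, a = ⌊(4 + 2)/6⌋ = 1; p/q = (1·136 + 61)/(1·29 + 13) = 197/42; p² − 22·q² = 38809 − 38808 = 1.
  The first convergent with p² − 22·q² = 1 gives the fundamental solution (x₁, y₁) = (197, 42).
Step 2: Apply the recurrence (x_{n+1}, y_{n+1}) = (x₁x_n + 22y₁y_n, x₁y_n + y₁x_n) repeatedly.
  From (x_1, y_1) = (197, 42): x_2 = 197·197 + 22·42·42 = 77617; y_2 = 197·42 + 42·197 = 16548.
Step 3: Verify x_2² - 22·y_2² = 6024398689 - 6024398688 = 1 (should be 1). ✓

(x_1, y_1) = (197, 42); (x_2, y_2) = (77617, 16548).


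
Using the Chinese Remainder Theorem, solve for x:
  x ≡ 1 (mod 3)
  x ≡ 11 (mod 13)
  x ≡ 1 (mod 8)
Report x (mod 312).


Moduli 3, 13, 8 are pairwise coprime; by CRT there is a unique solution modulo M = 3 · 13 · 8 = 312.
Solve pairwise, accumulating the modulus:
  Start with x ≡ 1 (mod 3).
  Combine with x ≡ 11 (mod 13): since gcd(3, 13) = 1, we get a unique residue mod 39.
    Write x = 1 + 3·t and substitute into x ≡ 11 (mod 13): 3·t ≡ 11 − 1 = 10 (mod 13).
    The inverse of 3 mod 13 is 9 (since 3·9 = 27 = 2·13 + 1), so t ≡ 9·10 = 90 ≡ 12 (mod 13).
    Then x = 1 + 3·12 = 37, valid modulo lcm(3, 13) = 39: x ≡ 37 (mod 39).
  Combine with x ≡ 1 (mod 8): since gcd(39, 8) = 1, we get a unique residue mod 312.
    Write x = 37 + 39·t and substitute into x ≡ 1 (mod 8): 39·t ≡ 1 − 37 = -36 (mod 8).
    Reduce coefficients mod 8: 7·t ≡ 4 (mod 8).
    The inverse of 7 mod 8 is 7 (since 7·7 = 49 = 6·8 + 1), so t ≡ 7·4 = 28 ≡ 4 (mod 8).
    Then x = 37 + 39·4 = 193, valid modulo lcm(39, 8) = 312: x ≡ 193 (mod 312).
Verify: 193 mod 3 = 1 ✓, 193 mod 13 = 11 ✓, 193 mod 8 = 1 ✓.

x ≡ 193 (mod 312).


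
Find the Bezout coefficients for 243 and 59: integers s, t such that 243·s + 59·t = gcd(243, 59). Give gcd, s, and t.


Euclidean algorithm on (243, 59) — divide until remainder is 0:
  243 = 4 · 59 + 7
  59 = 8 · 7 + 3
  7 = 2 · 3 + 1
  3 = 3 · 1 + 0
gcd(243, 59) = 1.
Track Bezout coefficients alongside the remainders: start with r₀ = 243 = a·1 + b·0 (s = 1, t = 0) and r₁ = 59 = a·0 + b·1 (s = 0, t = 1); each new remainder r_{k+1} = r_{k-1} − q_k·r_k inherits s_{k+1} = s_{k-1} − q_k·s_k, t_{k+1} = t_{k-1} − q_k·t_k, so r_k = a·s_k + b·t_k at every step:
  q = 4: r = 7, s = 1 − 4·0 = 1, t = 0 − 4·1 = -4  (check: 243·1 + 59·(-4) = 7)
  q = 8: r = 3, s = 0 − 8·1 = -8, t = 1 − 8·(-4) = 33  (check: 243·(-8) + 59·33 = 3)
  q = 2: r = 1, s = 1 − 2·(-8) = 17, t = -4 − 2·33 = -70  (check: 243·17 + 59·(-70) = 1)
The row with r = 1 (the gcd) gives the Bezout coefficients s = 17, t = -70.
Result: 243 · (17) + 59 · (-70) = 1.

gcd(243, 59) = 1; s = 17, t = -70 (check: 243·17 + 59·(-70) = 1).


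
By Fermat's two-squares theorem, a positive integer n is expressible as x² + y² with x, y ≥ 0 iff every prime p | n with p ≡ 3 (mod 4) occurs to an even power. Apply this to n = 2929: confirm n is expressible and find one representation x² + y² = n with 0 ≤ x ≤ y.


Step 1: Factor n = 2929 = 29 · 101.
Step 2: Check the mod-4 condition on each prime factor: 29 ≡ 1 (mod 4), exponent 1; 101 ≡ 1 (mod 4), exponent 1.
All primes ≡ 3 (mod 4) appear to even exponent (or don't appear), so by the two-squares theorem n IS expressible as a sum of two squares.
Step 3: Build a representation. Here n = 29 · 101 is a product of primes ≡ 1 (mod 4). Each prime p ≡ 1 (mod 4) is itself a sum of two squares; find a² by testing p − a² for a perfect square:
  29: 29 − 1² = 28, 29 − 2² = 25 = 5² ⇒ 29 = 2² + 5².
  101: 101 − 1² = 100 = 10² ⇒ 101 = 1² + 10².
  Combine using the Brahmagupta–Fibonacci identity (a² + b²)(c² + d²) = (ac − bd)² + (ad + bc)² = (ac + bd)² + (ad − bc)²:
  29 · 101 = 2929: from (2² + 5²)(1² + 10²), take (2·1 − 5·10, 2·10 + 5·1) = (2 − 50, 20 + 5) = (-48, 25); dropping signs (only squares matter) gives (48, 25); check 48² + 25² = 2304 + 625 = 2929 ✓.
Step 4: Order so x ≤ y and verify: 25² + 48² = 625 + 2304 = 2929 = n. ✓

n = 2929 = 25² + 48² (one valid representation with x ≤ y).


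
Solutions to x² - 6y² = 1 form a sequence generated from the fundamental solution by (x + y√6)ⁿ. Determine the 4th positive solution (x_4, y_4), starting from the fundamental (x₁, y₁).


Step 1: Find the fundamental solution (x₁, y₁) of x² - 6y² = 1.
  Expand √6 as a continued fraction. a₀ = ⌊√6⌋ = 2; iterate m_{k+1} = d_k·a_k − m_k, d_{k+1} = (6 − m_{k+1}²)/d_k, a_{k+1} = ⌊(a₀ + m_{k+1})/d_{k+1}⌋ (starting m₀ = 0, d₀ = 1), with convergents p_k = a_k·p_{k-1} + p_{k-2}, q_k = a_k·q_{k-1} + q_{k-2} (p₋₁ = 1, q₋₁ = 0):
  k = 0: a₀ = 2; p₀/q₀ = 2/1; p₀² − 6·q₀² = 4 − 6 = -2.
  k = 1: m = 2, d = 2, a = ⌊(2 + 2)/2⌋ = 2; p/q = (2·2 + 1)/(2·1 + 0) = 5/2; p² − 6·q² = 25 − 24 = 1.
  The first convergent with p² − 6·q² = 1 gives the fundamental solution (x₁, y₁) = (5, 2).
Step 2: Apply the recurrence (x_{n+1}, y_{n+1}) = (x₁x_n + 6y₁y_n, x₁y_n + y₁x_n) repeatedly.
  From (x_1, y_1) = (5, 2): x_2 = 5·5 + 6·2·2 = 49; y_2 = 5·2 + 2·5 = 20.
  From (x_2, y_2) = (49, 20): x_3 = 5·49 + 6·2·20 = 485; y_3 = 5·20 + 2·49 = 198.
  From (x_3, y_3) = (485, 198): x_4 = 5·485 + 6·2·198 = 4801; y_4 = 5·198 + 2·485 = 1960.
Step 3: Verify x_4² - 6·y_4² = 23049601 - 23049600 = 1 (should be 1). ✓

(x_1, y_1) = (5, 2); (x_4, y_4) = (4801, 1960).


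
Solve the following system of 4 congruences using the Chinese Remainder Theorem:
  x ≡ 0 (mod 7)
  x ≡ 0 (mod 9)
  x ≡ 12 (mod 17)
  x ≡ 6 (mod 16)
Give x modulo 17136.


Product of moduli M = 7 · 9 · 17 · 16 = 17136.
Merge one congruence at a time:
  Start: x ≡ 0 (mod 7).
  Combine with x ≡ 0 (mod 9); new modulus lcm = 63.
    Write x = 0 + 7·t and substitute into x ≡ 0 (mod 9): 7·t ≡ 0 − 0 = 0 (mod 9).
    The inverse of 7 mod 9 is 4 (since 7·4 = 28 = 3·9 + 1), so t ≡ 4·0 = 0 ≡ 0 (mod 9).
    Then x = 0 + 7·0 = 0, valid modulo lcm(7, 9) = 63: x ≡ 0 (mod 63).
  Combine with x ≡ 12 (mod 17); new modulus lcm = 1071.
    Write x = 0 + 63·t and substitute into x ≡ 12 (mod 17): 63·t ≡ 12 − 0 = 12 (mod 17).
    Reduce coefficients mod 17: 12·t ≡ 12 (mod 17).
    The inverse of 12 mod 17 is 10 (since 12·10 = 120 = 7·17 + 1), so t ≡ 10·12 = 120 ≡ 1 (mod 17).
    Then x = 0 + 63·1 = 63, valid modulo lcm(63, 17) = 1071: x ≡ 63 (mod 1071).
  Combine with x ≡ 6 (mod 16); new modulus lcm = 17136.
    Write x = 63 + 1071·t and substitute into x ≡ 6 (mod 16): 1071·t ≡ 6 − 63 = -57 (mod 16).
    Reduce coefficients mod 16: 15·t ≡ 7 (mod 16).
    The inverse of 15 mod 16 is 15 (since 15·15 = 225 = 14·16 + 1), so t ≡ 15·7 = 105 ≡ 9 (mod 16).
    Then x = 63 + 1071·9 = 9702, valid modulo lcm(1071, 16) = 17136: x ≡ 9702 (mod 17136).
Verify against each original: 9702 mod 7 = 0, 9702 mod 9 = 0, 9702 mod 17 = 12, 9702 mod 16 = 6.

x ≡ 9702 (mod 17136).


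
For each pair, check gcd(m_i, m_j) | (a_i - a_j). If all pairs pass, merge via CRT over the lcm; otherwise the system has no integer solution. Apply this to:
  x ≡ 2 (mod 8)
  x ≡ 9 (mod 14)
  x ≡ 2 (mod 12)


Moduli 8, 14, 12 are not pairwise coprime, so CRT works modulo lcm(m_i) when all pairwise compatibility conditions hold.
Pairwise compatibility: gcd(m_i, m_j) must divide a_i - a_j for every pair.
Merge one congruence at a time:
  Start: x ≡ 2 (mod 8).
  Combine with x ≡ 9 (mod 14): gcd(8, 14) = 2, and 9 - 2 = 7 is NOT divisible by 2.
    ⇒ system is inconsistent (no integer solution).

No solution (the system is inconsistent).


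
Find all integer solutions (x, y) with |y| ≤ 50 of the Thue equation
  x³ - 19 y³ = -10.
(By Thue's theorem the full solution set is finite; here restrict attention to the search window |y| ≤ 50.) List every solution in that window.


The equation is x³ - 19y³ = -10. For fixed y, x³ = 19·y³ − 10, so a solution requires the RHS to be a perfect cube.
Strategy: iterate y from -50 to 50, compute RHS = 19·y³ − 10, and check whether it is a (positive or negative) perfect cube.
Check small values of y:
  y = 0: RHS = -10 is not a perfect cube.
  y = 1: RHS = 9 is not a perfect cube.
  y = -1: RHS = -29 is not a perfect cube.
  y = 2: RHS = 142 is not a perfect cube.
  y = -2: RHS = -162 is not a perfect cube.
  y = 3: RHS = 503 is not a perfect cube.
  y = -3: RHS = -523 is not a perfect cube.
Continuing the search up to |y| = 50 finds no solutions either.
No (x, y) in the scanned range satisfies the equation.

No integer solutions with |y| ≤ 50.


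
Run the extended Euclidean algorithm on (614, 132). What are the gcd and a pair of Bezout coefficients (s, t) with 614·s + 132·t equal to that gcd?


Euclidean algorithm on (614, 132) — divide until remainder is 0:
  614 = 4 · 132 + 86
  132 = 1 · 86 + 46
  86 = 1 · 46 + 40
  46 = 1 · 40 + 6
  40 = 6 · 6 + 4
  6 = 1 · 4 + 2
  4 = 2 · 2 + 0
gcd(614, 132) = 2.
Track Bezout coefficients alongside the remainders: start with r₀ = 614 = a·1 + b·0 (s = 1, t = 0) and r₁ = 132 = a·0 + b·1 (s = 0, t = 1); each new remainder r_{k+1} = r_{k-1} − q_k·r_k inherits s_{k+1} = s_{k-1} − q_k·s_k, t_{k+1} = t_{k-1} − q_k·t_k, so r_k = a·s_k + b·t_k at every step:
  q = 4: r = 86, s = 1 − 4·0 = 1, t = 0 − 4·1 = -4  (check: 614·1 + 132·(-4) = 86)
  q = 1: r = 46, s = 0 − 1·1 = -1, t = 1 − 1·(-4) = 5  (check: 614·(-1) + 132·5 = 46)
  q = 1: r = 40, s = 1 − 1·(-1) = 2, t = -4 − 1·5 = -9  (check: 614·2 + 132·(-9) = 40)
  q = 1: r = 6, s = -1 − 1·2 = -3, t = 5 − 1·(-9) = 14  (check: 614·(-3) + 132·14 = 6)
  q = 6: r = 4, s = 2 − 6·(-3) = 20, t = -9 − 6·14 = -93  (check: 614·20 + 132·(-93) = 4)
  q = 1: r = 2, s = -3 − 1·20 = -23, t = 14 − 1·(-93) = 107  (check: 614·(-23) + 132·107 = 2)
The row with r = 2 (the gcd) gives the Bezout coefficients s = -23, t = 107.
Result: 614 · (-23) + 132 · (107) = 2.

gcd(614, 132) = 2; s = -23, t = 107 (check: 614·(-23) + 132·107 = 2).


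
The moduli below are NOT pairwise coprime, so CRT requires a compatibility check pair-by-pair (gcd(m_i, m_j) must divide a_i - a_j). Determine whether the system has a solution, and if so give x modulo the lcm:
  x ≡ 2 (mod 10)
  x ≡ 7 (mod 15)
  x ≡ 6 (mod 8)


Moduli 10, 15, 8 are not pairwise coprime, so CRT works modulo lcm(m_i) when all pairwise compatibility conditions hold.
Pairwise compatibility: gcd(m_i, m_j) must divide a_i - a_j for every pair.
Merge one congruence at a time:
  Start: x ≡ 2 (mod 10).
  Combine with x ≡ 7 (mod 15): gcd(10, 15) = 5; 7 - 2 = 5, which IS divisible by 5, so compatible.
    Write x = 2 + 10·t and substitute into x ≡ 7 (mod 15): 10·t ≡ 7 − 2 = 5 (mod 15).
    Divide the congruence (and modulus) by g = 5: 2·t ≡ 1 (mod 3).
    The inverse of 2 mod 3 is 2 (since 2·2 = 4 = 1·3 + 1), so t ≡ 2·1 = 2 ≡ 2 (mod 3).
    Then x = 2 + 10·2 = 22, valid modulo lcm(10, 15) = 30: x ≡ 22 (mod 30).
  Combine with x ≡ 6 (mod 8): gcd(30, 8) = 2; 6 - 22 = -16, which IS divisible by 2, so compatible.
    Write x = 22 + 30·t and substitute into x ≡ 6 (mod 8): 30·t ≡ 6 − 22 = -16 (mod 8).
    Divide the congruence (and modulus) by g = 2: 15·t ≡ -8 (mod 4).
    Reduce coefficients mod 4: 3·t ≡ 0 (mod 4).
    The inverse of 3 mod 4 is 3 (since 3·3 = 9 = 2·4 + 1), so t ≡ 3·0 = 0 ≡ 0 (mod 4).
    Then x = 22 + 30·0 = 22, valid modulo lcm(30, 8) = 120: x ≡ 22 (mod 120).
Verify: 22 mod 10 = 2, 22 mod 15 = 7, 22 mod 8 = 6.

x ≡ 22 (mod 120).


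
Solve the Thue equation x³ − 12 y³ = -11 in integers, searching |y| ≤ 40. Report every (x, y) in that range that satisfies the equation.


The equation is x³ - 12y³ = -11. For fixed y, x³ = 12·y³ − 11, so a solution requires the RHS to be a perfect cube.
Strategy: iterate y from -40 to 40, compute RHS = 12·y³ − 11, and check whether it is a (positive or negative) perfect cube.
Check small values of y:
  y = 0: RHS = -11 is not a perfect cube.
  y = 1: RHS = 1 = (1)³ ⇒ x = 1 works.
  y = -1: RHS = -23 is not a perfect cube.
  y = 2: RHS = 85 is not a perfect cube.
  y = -2: RHS = -107 is not a perfect cube.
  y = 3: RHS = 313 is not a perfect cube.
  y = -3: RHS = -335 is not a perfect cube.
Continuing the search up to |y| = 40 finds no further solutions beyond those listed.
Collected solutions: (1, 1).

Solutions (with |y| ≤ 40): (1, 1).


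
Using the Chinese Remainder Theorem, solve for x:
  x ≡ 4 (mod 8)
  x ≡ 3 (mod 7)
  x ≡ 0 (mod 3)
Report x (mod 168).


Moduli 8, 7, 3 are pairwise coprime; by CRT there is a unique solution modulo M = 8 · 7 · 3 = 168.
Solve pairwise, accumulating the modulus:
  Start with x ≡ 4 (mod 8).
  Combine with x ≡ 3 (mod 7): since gcd(8, 7) = 1, we get a unique residue mod 56.
    Write x = 4 + 8·t and substitute into x ≡ 3 (mod 7): 8·t ≡ 3 − 4 = -1 (mod 7).
    Reduce coefficients mod 7: 1·t ≡ 6 (mod 7).
    So t ≡ 6 (mod 7).
    Then x = 4 + 8·6 = 52, valid modulo lcm(8, 7) = 56: x ≡ 52 (mod 56).
  Combine with x ≡ 0 (mod 3): since gcd(56, 3) = 1, we get a unique residue mod 168.
    Write x = 52 + 56·t and substitute into x ≡ 0 (mod 3): 56·t ≡ 0 − 52 = -52 (mod 3).
    Reduce coefficients mod 3: 2·t ≡ 2 (mod 3).
    The inverse of 2 mod 3 is 2 (since 2·2 = 4 = 1·3 + 1), so t ≡ 2·2 = 4 ≡ 1 (mod 3).
    Then x = 52 + 56·1 = 108, valid modulo lcm(56, 3) = 168: x ≡ 108 (mod 168).
Verify: 108 mod 8 = 4 ✓, 108 mod 7 = 3 ✓, 108 mod 3 = 0 ✓.

x ≡ 108 (mod 168).


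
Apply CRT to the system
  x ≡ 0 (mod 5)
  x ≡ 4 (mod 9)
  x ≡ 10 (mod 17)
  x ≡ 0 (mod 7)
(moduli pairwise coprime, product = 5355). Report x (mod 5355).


Product of moduli M = 5 · 9 · 17 · 7 = 5355.
Merge one congruence at a time:
  Start: x ≡ 0 (mod 5).
  Combine with x ≡ 4 (mod 9); new modulus lcm = 45.
    Write x = 0 + 5·t and substitute into x ≡ 4 (mod 9): 5·t ≡ 4 − 0 = 4 (mod 9).
    The inverse of 5 mod 9 is 2 (since 5·2 = 10 = 1·9 + 1), so t ≡ 2·4 = 8 ≡ 8 (mod 9).
    Then x = 0 + 5·8 = 40, valid modulo lcm(5, 9) = 45: x ≡ 40 (mod 45).
  Combine with x ≡ 10 (mod 17); new modulus lcm = 765.
    Write x = 40 + 45·t and substitute into x ≡ 10 (mod 17): 45·t ≡ 10 − 40 = -30 (mod 17).
    Reduce coefficients mod 17: 11·t ≡ 4 (mod 17).
    The inverse of 11 mod 17 is 14 (since 11·14 = 154 = 9·17 + 1), so t ≡ 14·4 = 56 ≡ 5 (mod 17).
    Then x = 40 + 45·5 = 265, valid modulo lcm(45, 17) = 765: x ≡ 265 (mod 765).
  Combine with x ≡ 0 (mod 7); new modulus lcm = 5355.
    Write x = 265 + 765·t and substitute into x ≡ 0 (mod 7): 765·t ≡ 0 − 265 = -265 (mod 7).
    Reduce coefficients mod 7: 2·t ≡ 1 (mod 7).
    The inverse of 2 mod 7 is 4 (since 2·4 = 8 = 1·7 + 1), so t ≡ 4·1 = 4 ≡ 4 (mod 7).
    Then x = 265 + 765·4 = 3325, valid modulo lcm(765, 7) = 5355: x ≡ 3325 (mod 5355).
Verify against each original: 3325 mod 5 = 0, 3325 mod 9 = 4, 3325 mod 17 = 10, 3325 mod 7 = 0.

x ≡ 3325 (mod 5355).


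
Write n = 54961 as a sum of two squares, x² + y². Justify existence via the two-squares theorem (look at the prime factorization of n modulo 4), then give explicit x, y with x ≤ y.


Step 1: Factor n = 54961 = 17 · 53 · 61.
Step 2: Check the mod-4 condition on each prime factor: 17 ≡ 1 (mod 4), exponent 1; 53 ≡ 1 (mod 4), exponent 1; 61 ≡ 1 (mod 4), exponent 1.
All primes ≡ 3 (mod 4) appear to even exponent (or don't appear), so by the two-squares theorem n IS expressible as a sum of two squares.
Step 3: Build a representation. Here n = 17 · 53 · 61 is a product of primes ≡ 1 (mod 4). Each prime p ≡ 1 (mod 4) is itself a sum of two squares; find a² by testing p − a² for a perfect square:
  17: 17 − 1² = 16 = 4² ⇒ 17 = 1² + 4².
  53: 53 − 1² = 52, 53 − 2² = 49 = 7² ⇒ 53 = 2² + 7².
  61: 61 − 1² = 60, 61 − 2² = 57, 61 − 3² = 52, 61 − 4² = 45, 61 − 5² = 36 = 6² ⇒ 61 = 5² + 6².
  Combine using the Brahmagupta–Fibonacci identity (a² + b²)(c² + d²) = (ac − bd)² + (ad + bc)² = (ac + bd)² + (ad − bc)²:
  17 · 53 = 901: from (1² + 4²)(2² + 7²), take (1·2 − 4·7, 1·7 + 4·2) = (2 − 28, 7 + 8) = (-26, 15); dropping signs (only squares matter) gives (26, 15); check 26² + 15² = 676 + 225 = 901 ✓.
  901 · 61 = 54961: from (26² + 15²)(5² + 6²), take (26·5 − 15·6, 26·6 + 15·5) = (130 − 90, 156 + 75) = (40, 231); check 40² + 231² = 1600 + 53361 = 54961 ✓.
Step 4: Order so x ≤ y and verify: 40² + 231² = 1600 + 53361 = 54961 = n. ✓

n = 54961 = 40² + 231² (one valid representation with x ≤ y).


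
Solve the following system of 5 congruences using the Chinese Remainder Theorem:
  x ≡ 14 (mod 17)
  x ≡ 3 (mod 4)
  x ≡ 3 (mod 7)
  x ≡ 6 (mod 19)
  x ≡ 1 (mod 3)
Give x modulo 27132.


Product of moduli M = 17 · 4 · 7 · 19 · 3 = 27132.
Merge one congruence at a time:
  Start: x ≡ 14 (mod 17).
  Combine with x ≡ 3 (mod 4); new modulus lcm = 68.
    Write x = 14 + 17·t and substitute into x ≡ 3 (mod 4): 17·t ≡ 3 − 14 = -11 (mod 4).
    Reduce coefficients mod 4: 1·t ≡ 1 (mod 4).
    So t ≡ 1 (mod 4).
    Then x = 14 + 17·1 = 31, valid modulo lcm(17, 4) = 68: x ≡ 31 (mod 68).
  Combine with x ≡ 3 (mod 7); new modulus lcm = 476.
    Write x = 31 + 68·t and substitute into x ≡ 3 (mod 7): 68·t ≡ 3 − 31 = -28 (mod 7).
    Reduce coefficients mod 7: 5·t ≡ 0 (mod 7).
    The inverse of 5 mod 7 is 3 (since 5·3 = 15 = 2·7 + 1), so t ≡ 3·0 = 0 ≡ 0 (mod 7).
    Then x = 31 + 68·0 = 31, valid modulo lcm(68, 7) = 476: x ≡ 31 (mod 476).
  Combine with x ≡ 6 (mod 19); new modulus lcm = 9044.
    Write x = 31 + 476·t and substitute into x ≡ 6 (mod 19): 476·t ≡ 6 − 31 = -25 (mod 19).
    Reduce coefficients mod 19: 1·t ≡ 13 (mod 19).
    So t ≡ 13 (mod 19).
    Then x = 31 + 476·13 = 6219, valid modulo lcm(476, 19) = 9044: x ≡ 6219 (mod 9044).
  Combine with x ≡ 1 (mod 3); new modulus lcm = 27132.
    Write x = 6219 + 9044·t and substitute into x ≡ 1 (mod 3): 9044·t ≡ 1 − 6219 = -6218 (mod 3).
    Reduce coefficients mod 3: 2·t ≡ 1 (mod 3).
    The inverse of 2 mod 3 is 2 (since 2·2 = 4 = 1·3 + 1), so t ≡ 2·1 = 2 ≡ 2 (mod 3).
    Then x = 6219 + 9044·2 = 24307, valid modulo lcm(9044, 3) = 27132: x ≡ 24307 (mod 27132).
Verify against each original: 24307 mod 17 = 14, 24307 mod 4 = 3, 24307 mod 7 = 3, 24307 mod 19 = 6, 24307 mod 3 = 1.

x ≡ 24307 (mod 27132).


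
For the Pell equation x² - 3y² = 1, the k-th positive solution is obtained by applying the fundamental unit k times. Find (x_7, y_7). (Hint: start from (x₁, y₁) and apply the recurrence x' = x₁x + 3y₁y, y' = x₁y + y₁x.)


Step 1: Find the fundamental solution (x₁, y₁) of x² - 3y² = 1.
  Expand √3 as a continued fraction. a₀ = ⌊√3⌋ = 1; iterate m_{k+1} = d_k·a_k − m_k, d_{k+1} = (3 − m_{k+1}²)/d_k, a_{k+1} = ⌊(a₀ + m_{k+1})/d_{k+1}⌋ (starting m₀ = 0, d₀ = 1), with convergents p_k = a_k·p_{k-1} + p_{k-2}, q_k = a_k·q_{k-1} + q_{k-2} (p₋₁ = 1, q₋₁ = 0):
  k = 0: a₀ = 1; p₀/q₀ = 1/1; p₀² − 3·q₀² = 1 − 3 = -2.
  k = 1: m = 1, d = 2, a = ⌊(1 + 1)/2⌋ = 1; p/q = (1·1 + 1)/(1·1 + 0) = 2/1; p² − 3·q² = 4 − 3 = 1.
  The first convergent with p² − 3·q² = 1 gives the fundamental solution (x₁, y₁) = (2, 1).
Step 2: Apply the recurrence (x_{n+1}, y_{n+1}) = (x₁x_n + 3y₁y_n, x₁y_n + y₁x_n) repeatedly.
  From (x_1, y_1) = (2, 1): x_2 = 2·2 + 3·1·1 = 7; y_2 = 2·1 + 1·2 = 4.
  From (x_2, y_2) = (7, 4): x_3 = 2·7 + 3·1·4 = 26; y_3 = 2·4 + 1·7 = 15.
  From (x_3, y_3) = (26, 15): x_4 = 2·26 + 3·1·15 = 97; y_4 = 2·15 + 1·26 = 56.
  From (x_4, y_4) = (97, 56): x_5 = 2·97 + 3·1·56 = 362; y_5 = 2·56 + 1·97 = 209.
  From (x_5, y_5) = (362, 209): x_6 = 2·362 + 3·1·209 = 1351; y_6 = 2·209 + 1·362 = 780.
  From (x_6, y_6) = (1351, 780): x_7 = 2·1351 + 3·1·780 = 5042; y_7 = 2·780 + 1·1351 = 2911.
Step 3: Verify x_7² - 3·y_7² = 25421764 - 25421763 = 1 (should be 1). ✓

(x_1, y_1) = (2, 1); (x_7, y_7) = (5042, 2911).


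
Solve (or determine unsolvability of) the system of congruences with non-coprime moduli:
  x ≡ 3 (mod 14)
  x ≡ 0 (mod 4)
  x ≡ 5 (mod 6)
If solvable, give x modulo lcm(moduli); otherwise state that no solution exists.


Moduli 14, 4, 6 are not pairwise coprime, so CRT works modulo lcm(m_i) when all pairwise compatibility conditions hold.
Pairwise compatibility: gcd(m_i, m_j) must divide a_i - a_j for every pair.
Merge one congruence at a time:
  Start: x ≡ 3 (mod 14).
  Combine with x ≡ 0 (mod 4): gcd(14, 4) = 2, and 0 - 3 = -3 is NOT divisible by 2.
    ⇒ system is inconsistent (no integer solution).

No solution (the system is inconsistent).


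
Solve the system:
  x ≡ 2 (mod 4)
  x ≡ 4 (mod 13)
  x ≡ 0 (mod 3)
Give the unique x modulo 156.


Moduli 4, 13, 3 are pairwise coprime; by CRT there is a unique solution modulo M = 4 · 13 · 3 = 156.
Solve pairwise, accumulating the modulus:
  Start with x ≡ 2 (mod 4).
  Combine with x ≡ 4 (mod 13): since gcd(4, 13) = 1, we get a unique residue mod 52.
    Write x = 2 + 4·t and substitute into x ≡ 4 (mod 13): 4·t ≡ 4 − 2 = 2 (mod 13).
    The inverse of 4 mod 13 is 10 (since 4·10 = 40 = 3·13 + 1), so t ≡ 10·2 = 20 ≡ 7 (mod 13).
    Then x = 2 + 4·7 = 30, valid modulo lcm(4, 13) = 52: x ≡ 30 (mod 52).
  Combine with x ≡ 0 (mod 3): since gcd(52, 3) = 1, we get a unique residue mod 156.
    Write x = 30 + 52·t and substitute into x ≡ 0 (mod 3): 52·t ≡ 0 − 30 = -30 (mod 3).
    Reduce coefficients mod 3: 1·t ≡ 0 (mod 3).
    So t ≡ 0 (mod 3).
    Then x = 30 + 52·0 = 30, valid modulo lcm(52, 3) = 156: x ≡ 30 (mod 156).
Verify: 30 mod 4 = 2 ✓, 30 mod 13 = 4 ✓, 30 mod 3 = 0 ✓.

x ≡ 30 (mod 156).


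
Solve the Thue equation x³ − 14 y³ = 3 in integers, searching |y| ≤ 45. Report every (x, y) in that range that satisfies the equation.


The equation is x³ - 14y³ = 3. For fixed y, x³ = 14·y³ + 3, so a solution requires the RHS to be a perfect cube.
Strategy: iterate y from -45 to 45, compute RHS = 14·y³ + 3, and check whether it is a (positive or negative) perfect cube.
Check small values of y:
  y = 0: RHS = 3 is not a perfect cube.
  y = 1: RHS = 17 is not a perfect cube.
  y = -1: RHS = -11 is not a perfect cube.
  y = 2: RHS = 115 is not a perfect cube.
  y = -2: RHS = -109 is not a perfect cube.
  y = 3: RHS = 381 is not a perfect cube.
  y = -3: RHS = -375 is not a perfect cube.
Continuing the search up to |y| = 45 finds no solutions either.
No (x, y) in the scanned range satisfies the equation.

No integer solutions with |y| ≤ 45.


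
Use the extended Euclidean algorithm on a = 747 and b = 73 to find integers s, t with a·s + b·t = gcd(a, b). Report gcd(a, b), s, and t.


Euclidean algorithm on (747, 73) — divide until remainder is 0:
  747 = 10 · 73 + 17
  73 = 4 · 17 + 5
  17 = 3 · 5 + 2
  5 = 2 · 2 + 1
  2 = 2 · 1 + 0
gcd(747, 73) = 1.
Track Bezout coefficients alongside the remainders: start with r₀ = 747 = a·1 + b·0 (s = 1, t = 0) and r₁ = 73 = a·0 + b·1 (s = 0, t = 1); each new remainder r_{k+1} = r_{k-1} − q_k·r_k inherits s_{k+1} = s_{k-1} − q_k·s_k, t_{k+1} = t_{k-1} − q_k·t_k, so r_k = a·s_k + b·t_k at every step:
  q = 10: r = 17, s = 1 − 10·0 = 1, t = 0 − 10·1 = -10  (check: 747·1 + 73·(-10) = 17)
  q = 4: r = 5, s = 0 − 4·1 = -4, t = 1 − 4·(-10) = 41  (check: 747·(-4) + 73·41 = 5)
  q = 3: r = 2, s = 1 − 3·(-4) = 13, t = -10 − 3·41 = -133  (check: 747·13 + 73·(-133) = 2)
  q = 2: r = 1, s = -4 − 2·13 = -30, t = 41 − 2·(-133) = 307  (check: 747·(-30) + 73·307 = 1)
The row with r = 1 (the gcd) gives the Bezout coefficients s = -30, t = 307.
Result: 747 · (-30) + 73 · (307) = 1.

gcd(747, 73) = 1; s = -30, t = 307 (check: 747·(-30) + 73·307 = 1).


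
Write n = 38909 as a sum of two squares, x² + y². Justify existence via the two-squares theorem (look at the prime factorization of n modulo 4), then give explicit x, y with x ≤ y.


Step 1: Factor n = 38909 = 13 · 41 · 73.
Step 2: Check the mod-4 condition on each prime factor: 13 ≡ 1 (mod 4), exponent 1; 41 ≡ 1 (mod 4), exponent 1; 73 ≡ 1 (mod 4), exponent 1.
All primes ≡ 3 (mod 4) appear to even exponent (or don't appear), so by the two-squares theorem n IS expressible as a sum of two squares.
Step 3: Build a representation. Here n = 13 · 41 · 73 is a product of primes ≡ 1 (mod 4). Each prime p ≡ 1 (mod 4) is itself a sum of two squares; find a² by testing p − a² for a perfect square:
  13: 13 − 1² = 12, 13 − 2² = 9 = 3² ⇒ 13 = 2² + 3².
  41: 41 − 1² = 40, 41 − 2² = 37, 41 − 3² = 32, 41 − 4² = 25 = 5² ⇒ 41 = 4² + 5².
  73: 73 − 1² = 72, 73 − 2² = 69, 73 − 3² = 64 = 8² ⇒ 73 = 3² + 8².
  Combine using the Brahmagupta–Fibonacci identity (a² + b²)(c² + d²) = (ac − bd)² + (ad + bc)² = (ac + bd)² + (ad − bc)²:
  13 · 41 = 533: from (2² + 3²)(4² + 5²), take (2·4 − 3·5, 2·5 + 3·4) = (8 − 15, 10 + 12) = (-7, 22); dropping signs (only squares matter) gives (7, 22); check 7² + 22² = 49 + 484 = 533 ✓.
  533 · 73 = 38909: from (7² + 22²)(3² + 8²), take (7·3 − 22·8, 7·8 + 22·3) = (21 − 176, 56 + 66) = (-155, 122); dropping signs (only squares matter) gives (155, 122); check 155² + 122² = 24025 + 14884 = 38909 ✓.
Step 4: Order so x ≤ y and verify: 122² + 155² = 14884 + 24025 = 38909 = n. ✓

n = 38909 = 122² + 155² (one valid representation with x ≤ y).


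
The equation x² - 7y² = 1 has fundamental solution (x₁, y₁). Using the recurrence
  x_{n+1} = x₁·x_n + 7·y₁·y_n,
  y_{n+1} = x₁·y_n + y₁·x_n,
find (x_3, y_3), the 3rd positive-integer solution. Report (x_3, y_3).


Step 1: Find the fundamental solution (x₁, y₁) of x² - 7y² = 1.
  Expand √7 as a continued fraction. a₀ = ⌊√7⌋ = 2; iterate m_{k+1} = d_k·a_k − m_k, d_{k+1} = (7 − m_{k+1}²)/d_k, a_{k+1} = ⌊(a₀ + m_{k+1})/d_{k+1}⌋ (starting m₀ = 0, d₀ = 1), with convergents p_k = a_k·p_{k-1} + p_{k-2}, q_k = a_k·q_{k-1} + q_{k-2} (p₋₁ = 1, q₋₁ = 0):
  k = 0: a₀ = 2; p₀/q₀ = 2/1; p₀² − 7·q₀² = 4 − 7 = -3.
  k = 1: m = 2, d = 3, a = ⌊(2 + 2)/3⌋ = 1; p/q = (1·2 + 1)/(1·1 + 0) = 3/1; p² − 7·q² = 9 − 7 = 2.
  k = 2: m = 1, d = 2, a = ⌊(2 + 1)/2⌋ = 1; p/q = (1·3 + 2)/(1·1 + 1) = 5/2; p² − 7·q² = 25 − 28 = -3.
  k = 3: m = 1, d = 3, a = ⌊(2 + 1)/3⌋ = 1; p/q = (1·5 + 3)/(1·2 + 1) = 8/3; p² − 7·q² = 64 − 63 = 1.
  The first convergent with p² − 7·q² = 1 gives the fundamental solution (x₁, y₁) = (8, 3).
Step 2: Apply the recurrence (x_{n+1}, y_{n+1}) = (x₁x_n + 7y₁y_n, x₁y_n + y₁x_n) repeatedly.
  From (x_1, y_1) = (8, 3): x_2 = 8·8 + 7·3·3 = 127; y_2 = 8·3 + 3·8 = 48.
  From (x_2, y_2) = (127, 48): x_3 = 8·127 + 7·3·48 = 2024; y_3 = 8·48 + 3·127 = 765.
Step 3: Verify x_3² - 7·y_3² = 4096576 - 4096575 = 1 (should be 1). ✓

(x_1, y_1) = (8, 3); (x_3, y_3) = (2024, 765).


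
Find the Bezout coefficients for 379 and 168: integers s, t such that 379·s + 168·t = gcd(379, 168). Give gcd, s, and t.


Euclidean algorithm on (379, 168) — divide until remainder is 0:
  379 = 2 · 168 + 43
  168 = 3 · 43 + 39
  43 = 1 · 39 + 4
  39 = 9 · 4 + 3
  4 = 1 · 3 + 1
  3 = 3 · 1 + 0
gcd(379, 168) = 1.
Track Bezout coefficients alongside the remainders: start with r₀ = 379 = a·1 + b·0 (s = 1, t = 0) and r₁ = 168 = a·0 + b·1 (s = 0, t = 1); each new remainder r_{k+1} = r_{k-1} − q_k·r_k inherits s_{k+1} = s_{k-1} − q_k·s_k, t_{k+1} = t_{k-1} − q_k·t_k, so r_k = a·s_k + b·t_k at every step:
  q = 2: r = 43, s = 1 − 2·0 = 1, t = 0 − 2·1 = -2  (check: 379·1 + 168·(-2) = 43)
  q = 3: r = 39, s = 0 − 3·1 = -3, t = 1 − 3·(-2) = 7  (check: 379·(-3) + 168·7 = 39)
  q = 1: r = 4, s = 1 − 1·(-3) = 4, t = -2 − 1·7 = -9  (check: 379·4 + 168·(-9) = 4)
  q = 9: r = 3, s = -3 − 9·4 = -39, t = 7 − 9·(-9) = 88  (check: 379·(-39) + 168·88 = 3)
  q = 1: r = 1, s = 4 − 1·(-39) = 43, t = -9 − 1·88 = -97  (check: 379·43 + 168·(-97) = 1)
The row with r = 1 (the gcd) gives the Bezout coefficients s = 43, t = -97.
Result: 379 · (43) + 168 · (-97) = 1.

gcd(379, 168) = 1; s = 43, t = -97 (check: 379·43 + 168·(-97) = 1).


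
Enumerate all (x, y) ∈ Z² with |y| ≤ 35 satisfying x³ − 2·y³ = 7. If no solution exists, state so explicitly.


The equation is x³ - 2y³ = 7. For fixed y, x³ = 2·y³ + 7, so a solution requires the RHS to be a perfect cube.
Strategy: iterate y from -35 to 35, compute RHS = 2·y³ + 7, and check whether it is a (positive or negative) perfect cube.
Check small values of y:
  y = 0: RHS = 7 is not a perfect cube.
  y = 1: RHS = 9 is not a perfect cube.
  y = -1: RHS = 5 is not a perfect cube.
  y = 2: RHS = 23 is not a perfect cube.
  y = -2: RHS = -9 is not a perfect cube.
  y = 3: RHS = 61 is not a perfect cube.
  y = -3: RHS = -47 is not a perfect cube.
Continuing the search up to |y| = 35 finds no solutions either.
No (x, y) in the scanned range satisfies the equation.

No integer solutions with |y| ≤ 35.


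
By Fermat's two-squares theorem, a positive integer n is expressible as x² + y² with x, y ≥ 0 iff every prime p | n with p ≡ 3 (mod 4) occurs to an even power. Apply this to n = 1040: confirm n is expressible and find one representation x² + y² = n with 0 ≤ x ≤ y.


Step 1: Factor n = 1040 = 2^4 · 5 · 13.
Step 2: Check the mod-4 condition on each prime factor: 2 = 2 (special); 5 ≡ 1 (mod 4), exponent 1; 13 ≡ 1 (mod 4), exponent 1.
All primes ≡ 3 (mod 4) appear to even exponent (or don't appear), so by the two-squares theorem n IS expressible as a sum of two squares.
Step 3: Build a representation. Group n = k² · m with k = 4 and m = 5 · 13 = 65 (a product of primes ≡ 1 (mod 4)); a representation of m scales to one of n via (k·x)² + (k·y)² = k²(x² + y²). Each prime p ≡ 1 (mod 4) is itself a sum of two squares; find a² by testing p − a² for a perfect square:
  5: 5 − 1² = 4 = 2² ⇒ 5 = 1² + 2².
  13: 13 − 1² = 12, 13 − 2² = 9 = 3² ⇒ 13 = 2² + 3².
  Combine using the Brahmagupta–Fibonacci identity (a² + b²)(c² + d²) = (ac − bd)² + (ad + bc)² = (ac + bd)² + (ad − bc)²:
  5 · 13 = 65: from (1² + 2²)(2² + 3²), take (1·2 − 2·3, 1·3 + 2·2) = (2 − 6, 3 + 4) = (-4, 7); dropping signs (only squares matter) gives (4, 7); check 4² + 7² = 16 + 49 = 65 ✓.
  Scale by k = 4: (4·4, 4·7) = (16, 28).
Step 4: Order so x ≤ y and verify: 16² + 28² = 256 + 784 = 1040 = n. ✓

n = 1040 = 16² + 28² (one valid representation with x ≤ y).


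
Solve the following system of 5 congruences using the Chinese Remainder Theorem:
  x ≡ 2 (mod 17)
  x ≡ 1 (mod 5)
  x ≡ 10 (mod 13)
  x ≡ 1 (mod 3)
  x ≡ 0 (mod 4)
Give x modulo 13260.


Product of moduli M = 17 · 5 · 13 · 3 · 4 = 13260.
Merge one congruence at a time:
  Start: x ≡ 2 (mod 17).
  Combine with x ≡ 1 (mod 5); new modulus lcm = 85.
    Write x = 2 + 17·t and substitute into x ≡ 1 (mod 5): 17·t ≡ 1 − 2 = -1 (mod 5).
    Reduce coefficients mod 5: 2·t ≡ 4 (mod 5).
    The inverse of 2 mod 5 is 3 (since 2·3 = 6 = 1·5 + 1), so t ≡ 3·4 = 12 ≡ 2 (mod 5).
    Then x = 2 + 17·2 = 36, valid modulo lcm(17, 5) = 85: x ≡ 36 (mod 85).
  Combine with x ≡ 10 (mod 13); new modulus lcm = 1105.
    Write x = 36 + 85·t and substitute into x ≡ 10 (mod 13): 85·t ≡ 10 − 36 = -26 (mod 13).
    Reduce coefficients mod 13: 7·t ≡ 0 (mod 13).
    The inverse of 7 mod 13 is 2 (since 7·2 = 14 = 1·13 + 1), so t ≡ 2·0 = 0 ≡ 0 (mod 13).
    Then x = 36 + 85·0 = 36, valid modulo lcm(85, 13) = 1105: x ≡ 36 (mod 1105).
  Combine with x ≡ 1 (mod 3); new modulus lcm = 3315.
    Write x = 36 + 1105·t and substitute into x ≡ 1 (mod 3): 1105·t ≡ 1 − 36 = -35 (mod 3).
    Reduce coefficients mod 3: 1·t ≡ 1 (mod 3).
    So t ≡ 1 (mod 3).
    Then x = 36 + 1105·1 = 1141, valid modulo lcm(1105, 3) = 3315: x ≡ 1141 (mod 3315).
  Combine with x ≡ 0 (mod 4); new modulus lcm = 13260.
    Write x = 1141 + 3315·t and substitute into x ≡ 0 (mod 4): 3315·t ≡ 0 − 1141 = -1141 (mod 4).
    Reduce coefficients mod 4: 3·t ≡ 3 (mod 4).
    The inverse of 3 mod 4 is 3 (since 3·3 = 9 = 2·4 + 1), so t ≡ 3·3 = 9 ≡ 1 (mod 4).
    Then x = 1141 + 3315·1 = 4456, valid modulo lcm(3315, 4) = 13260: x ≡ 4456 (mod 13260).
Verify against each original: 4456 mod 17 = 2, 4456 mod 5 = 1, 4456 mod 13 = 10, 4456 mod 3 = 1, 4456 mod 4 = 0.

x ≡ 4456 (mod 13260).


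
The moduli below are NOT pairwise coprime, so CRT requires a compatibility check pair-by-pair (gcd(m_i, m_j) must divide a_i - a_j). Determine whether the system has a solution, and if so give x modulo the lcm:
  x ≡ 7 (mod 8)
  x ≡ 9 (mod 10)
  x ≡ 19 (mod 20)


Moduli 8, 10, 20 are not pairwise coprime, so CRT works modulo lcm(m_i) when all pairwise compatibility conditions hold.
Pairwise compatibility: gcd(m_i, m_j) must divide a_i - a_j for every pair.
Merge one congruence at a time:
  Start: x ≡ 7 (mod 8).
  Combine with x ≡ 9 (mod 10): gcd(8, 10) = 2; 9 - 7 = 2, which IS divisible by 2, so compatible.
    Write x = 7 + 8·t and substitute into x ≡ 9 (mod 10): 8·t ≡ 9 − 7 = 2 (mod 10).
    Divide the congruence (and modulus) by g = 2: 4·t ≡ 1 (mod 5).
    The inverse of 4 mod 5 is 4 (since 4·4 = 16 = 3·5 + 1), so t ≡ 4·1 = 4 ≡ 4 (mod 5).
    Then x = 7 + 8·4 = 39, valid modulo lcm(8, 10) = 40: x ≡ 39 (mod 40).
  Combine with x ≡ 19 (mod 20): gcd(40, 20) = 20; 19 - 39 = -20, which IS divisible by 20, so compatible.
    Write x = 39 + 40·t and substitute into x ≡ 19 (mod 20): 40·t ≡ 19 − 39 = -20 (mod 20).
    Divide the congruence (and modulus) by g = 20: 2·t ≡ -1 (mod 1).
    Modulo 1 every t works; take t = 0.
    Then x = 39 + 40·0 = 39, valid modulo lcm(40, 20) = 40: x ≡ 39 (mod 40).
Verify: 39 mod 8 = 7, 39 mod 10 = 9, 39 mod 20 = 19.

x ≡ 39 (mod 40).


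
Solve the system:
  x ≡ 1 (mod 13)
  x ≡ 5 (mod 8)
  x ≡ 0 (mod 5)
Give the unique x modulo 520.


Moduli 13, 8, 5 are pairwise coprime; by CRT there is a unique solution modulo M = 13 · 8 · 5 = 520.
Solve pairwise, accumulating the modulus:
  Start with x ≡ 1 (mod 13).
  Combine with x ≡ 5 (mod 8): since gcd(13, 8) = 1, we get a unique residue mod 104.
    Write x = 1 + 13·t and substitute into x ≡ 5 (mod 8): 13·t ≡ 5 − 1 = 4 (mod 8).
    Reduce coefficients mod 8: 5·t ≡ 4 (mod 8).
    The inverse of 5 mod 8 is 5 (since 5·5 = 25 = 3·8 + 1), so t ≡ 5·4 = 20 ≡ 4 (mod 8).
    Then x = 1 + 13·4 = 53, valid modulo lcm(13, 8) = 104: x ≡ 53 (mod 104).
  Combine with x ≡ 0 (mod 5): since gcd(104, 5) = 1, we get a unique residue mod 520.
    Write x = 53 + 104·t and substitute into x ≡ 0 (mod 5): 104·t ≡ 0 − 53 = -53 (mod 5).
    Reduce coefficients mod 5: 4·t ≡ 2 (mod 5).
    The inverse of 4 mod 5 is 4 (since 4·4 = 16 = 3·5 + 1), so t ≡ 4·2 = 8 ≡ 3 (mod 5).
    Then x = 53 + 104·3 = 365, valid modulo lcm(104, 5) = 520: x ≡ 365 (mod 520).
Verify: 365 mod 13 = 1 ✓, 365 mod 8 = 5 ✓, 365 mod 5 = 0 ✓.

x ≡ 365 (mod 520).


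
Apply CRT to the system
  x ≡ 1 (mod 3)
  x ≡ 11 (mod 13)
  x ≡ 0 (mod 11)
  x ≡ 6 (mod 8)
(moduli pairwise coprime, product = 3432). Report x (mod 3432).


Product of moduli M = 3 · 13 · 11 · 8 = 3432.
Merge one congruence at a time:
  Start: x ≡ 1 (mod 3).
  Combine with x ≡ 11 (mod 13); new modulus lcm = 39.
    Write x = 1 + 3·t and substitute into x ≡ 11 (mod 13): 3·t ≡ 11 − 1 = 10 (mod 13).
    The inverse of 3 mod 13 is 9 (since 3·9 = 27 = 2·13 + 1), so t ≡ 9·10 = 90 ≡ 12 (mod 13).
    Then x = 1 + 3·12 = 37, valid modulo lcm(3, 13) = 39: x ≡ 37 (mod 39).
  Combine with x ≡ 0 (mod 11); new modulus lcm = 429.
    Write x = 37 + 39·t and substitute into x ≡ 0 (mod 11): 39·t ≡ 0 − 37 = -37 (mod 11).
    Reduce coefficients mod 11: 6·t ≡ 7 (mod 11).
    The inverse of 6 mod 11 is 2 (since 6·2 = 12 = 1·11 + 1), so t ≡ 2·7 = 14 ≡ 3 (mod 11).
    Then x = 37 + 39·3 = 154, valid modulo lcm(39, 11) = 429: x ≡ 154 (mod 429).
  Combine with x ≡ 6 (mod 8); new modulus lcm = 3432.
    Write x = 154 + 429·t and substitute into x ≡ 6 (mod 8): 429·t ≡ 6 − 154 = -148 (mod 8).
    Reduce coefficients mod 8: 5·t ≡ 4 (mod 8).
    The inverse of 5 mod 8 is 5 (since 5·5 = 25 = 3·8 + 1), so t ≡ 5·4 = 20 ≡ 4 (mod 8).
    Then x = 154 + 429·4 = 1870, valid modulo lcm(429, 8) = 3432: x ≡ 1870 (mod 3432).
Verify against each original: 1870 mod 3 = 1, 1870 mod 13 = 11, 1870 mod 11 = 0, 1870 mod 8 = 6.

x ≡ 1870 (mod 3432).


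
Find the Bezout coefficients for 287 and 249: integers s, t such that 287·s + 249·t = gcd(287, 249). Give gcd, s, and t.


Euclidean algorithm on (287, 249) — divide until remainder is 0:
  287 = 1 · 249 + 38
  249 = 6 · 38 + 21
  38 = 1 · 21 + 17
  21 = 1 · 17 + 4
  17 = 4 · 4 + 1
  4 = 4 · 1 + 0
gcd(287, 249) = 1.
Track Bezout coefficients alongside the remainders: start with r₀ = 287 = a·1 + b·0 (s = 1, t = 0) and r₁ = 249 = a·0 + b·1 (s = 0, t = 1); each new remainder r_{k+1} = r_{k-1} − q_k·r_k inherits s_{k+1} = s_{k-1} − q_k·s_k, t_{k+1} = t_{k-1} − q_k·t_k, so r_k = a·s_k + b·t_k at every step:
  q = 1: r = 38, s = 1 − 1·0 = 1, t = 0 − 1·1 = -1  (check: 287·1 + 249·(-1) = 38)
  q = 6: r = 21, s = 0 − 6·1 = -6, t = 1 − 6·(-1) = 7  (check: 287·(-6) + 249·7 = 21)
  q = 1: r = 17, s = 1 − 1·(-6) = 7, t = -1 − 1·7 = -8  (check: 287·7 + 249·(-8) = 17)
  q = 1: r = 4, s = -6 − 1·7 = -13, t = 7 − 1·(-8) = 15  (check: 287·(-13) + 249·15 = 4)
  q = 4: r = 1, s = 7 − 4·(-13) = 59, t = -8 − 4·15 = -68  (check: 287·59 + 249·(-68) = 1)
The row with r = 1 (the gcd) gives the Bezout coefficients s = 59, t = -68.
Result: 287 · (59) + 249 · (-68) = 1.

gcd(287, 249) = 1; s = 59, t = -68 (check: 287·59 + 249·(-68) = 1).
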